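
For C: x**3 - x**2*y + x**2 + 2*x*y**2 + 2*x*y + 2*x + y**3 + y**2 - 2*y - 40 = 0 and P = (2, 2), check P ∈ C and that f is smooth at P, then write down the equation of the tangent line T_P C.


Tangent line at P: 22*x + 30*y - 104 = 0.

Step 1: f(2, 2) = 0, so P lies on C.
Step 2: partial derivatives
  f_x(x, y) = 3*x**2 - 2*x*y + 2*x + 2*y**2 + 2*y + 2, f_y(x, y) = -x**2 + 4*x*y + 2*x + 3*y**2 + 2*y - 2.
  f_x(P) = 22, f_y(P) = 30 (gradient nonzero, so P is smooth).
Step 3: tangent line at P: 22·(x − 2) + 30·(y − 2) = 0.
Expanding: 22*x + 30*y - 104 = 0.


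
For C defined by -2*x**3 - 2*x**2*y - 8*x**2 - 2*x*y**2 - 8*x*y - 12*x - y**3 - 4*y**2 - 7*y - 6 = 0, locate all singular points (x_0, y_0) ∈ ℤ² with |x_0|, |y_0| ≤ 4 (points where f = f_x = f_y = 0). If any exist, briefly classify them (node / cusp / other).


Singular points: {(-1, -1)}; classification: cusp.

Compute partial derivatives:
  f_x = -6*x**2 - 4*x*y - 16*x - 2*y**2 - 8*y - 12.
  f_y = -2*x**2 - 4*x*y - 8*x - 3*y**2 - 8*y - 7.
Scan x_0 ∈ {−4, ..., 4}. For each x_0, f_y(x_0, y) is a polynomial in y; find its integer roots y ∈ {−4, ..., 4}, then test f_x and f at those candidates.
  x = -4: f_y(-4, y) = -3*y**2 + 8*y - 7; no integer root y with |y| ≤ 4.
  x = -3: f_y(-3, y) = -3*y**2 + 4*y - 1; vanishes at y ∈ {1}. (-3, 1): f_x = -16 ≠ 0.
  x = -2: f_y(-2, y) = 1 - 3*y**2; no integer root y with |y| ≤ 4.
  x = -1: f_y(-1, y) = -3*y**2 - 4*y - 1; vanishes at y ∈ {-1}. (-1, -1): f_x = 0, f = 0 — SINGULAR.
  x = 0: f_y(0, y) = -3*y**2 - 8*y - 7; no integer root y with |y| ≤ 4.
  x = 1: f_y(1, y) = -3*y**2 - 12*y - 17; no integer root y with |y| ≤ 4.
  x = 2: f_y(2, y) = -3*y**2 - 16*y - 31; no integer root y with |y| ≤ 4.
  x = 3: f_y(3, y) = -3*y**2 - 20*y - 49; no integer root y with |y| ≤ 4.
  x = 4: f_y(4, y) = -3*y**2 - 24*y - 71; no integer root y with |y| ≤ 4.
Only singular point on the grid: (-1, -1).
Classify: substitute x = -1 + u, y = -1 + v and expand: f = -2*u**3 - 2*u**2*v - 2*u*v**2 - v**3 + v**2.
No constant or linear terms (consistent with a singular point). Quadratic part: v**2. Cubic part: -2*u**3 - 2*u**2*v - 2*u*v**2 - v**3.
The quadratic part v**2 is a perfect square, so there is a single (double) tangent line v = 0, i.e. y = -1. Restricting the cubic part to that line (v = 0) leaves -2*u**3 ≠ 0, so f is not divisible by v and the branch is v² ≈ 2*u**3 to lowest order — this is a cusp.
Classification: cusp.


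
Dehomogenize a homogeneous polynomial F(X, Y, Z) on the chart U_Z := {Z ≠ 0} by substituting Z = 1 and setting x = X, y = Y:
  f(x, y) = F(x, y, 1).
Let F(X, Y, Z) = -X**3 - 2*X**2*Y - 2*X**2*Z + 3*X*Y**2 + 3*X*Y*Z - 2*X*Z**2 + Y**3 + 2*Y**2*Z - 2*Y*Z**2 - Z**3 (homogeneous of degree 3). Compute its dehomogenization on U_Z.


f(x, y) = -x**3 - 2*x**2*y - 2*x**2 + 3*x*y**2 + 3*x*y - 2*x + y**3 + 2*y**2 - 2*y - 1

On U_Z we set Z = 1. Each monomial c·X^i·Y^j·Z^k in F becomes c·x^i·y^j·1^k = c·x^i·y^j.
Substituting Z = 1: F(X, Y, 1) = -x**3 - 2*x**2*y - 2*x**2 + 3*x*y**2 + 3*x*y - 2*x + y**3 + 2*y**2 - 2*y - 1.
Note: deg(f) ≤ deg(F) = 3; strict inequality happens when F is divisible by Z (lost terms).


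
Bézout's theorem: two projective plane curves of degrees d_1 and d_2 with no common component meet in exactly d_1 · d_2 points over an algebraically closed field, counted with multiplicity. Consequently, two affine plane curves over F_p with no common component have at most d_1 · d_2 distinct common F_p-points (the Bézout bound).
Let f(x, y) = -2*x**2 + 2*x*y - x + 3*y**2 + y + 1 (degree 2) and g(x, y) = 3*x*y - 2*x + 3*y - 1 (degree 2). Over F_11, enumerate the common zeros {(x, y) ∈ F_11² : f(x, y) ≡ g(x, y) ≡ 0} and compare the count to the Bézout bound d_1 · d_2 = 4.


Common zeros: {(2, 3), (3, 7)}; count = 2; Bézout bound = 4.

deg(f) = 2, deg(g) = 2, so Bézout bound = 4.
Scan x ∈ F_11. For each x, list the y ∈ F_11 with f(x, y) ≡ 0 and those with g(x, y) ≡ 0 (mod 11); the common zeros in that column are the intersection.
  x = 0: f ≡ 0 at y ∈ {9}; g ≡ 0 at y ∈ {4}; common: ∅.
  x = 1: f ≡ 0 at y ∈ {5}; g ≡ 0 at y ∈ {6}; common: ∅.
  x = 2: f ≡ 0 at y ∈ {3, 10}; g ≡ 0 at y ∈ {3}; common: {3}.
  x = 3: f ≡ 0 at y ∈ {7, 9}; g ≡ 0 at y ∈ {7}; common: {7}.
  x = 4: f ≡ 0 at y ∈ ∅; g ≡ 0 at y ∈ {5}; common: ∅.
  x = 5: f ≡ 0 at y ∈ ∅; g ≡ 0 at y ∈ {0}; common: ∅.
  x = 6: f ≡ 0 at y ∈ {0, 3}; g ≡ 0 at y ∈ {9}; common: ∅.
  x = 7: f ≡ 0 at y ∈ ∅; g ≡ 0 at y ∈ {2}; common: ∅.
  x = 8: f ≡ 0 at y ∈ ∅; g ≡ 0 at y ∈ {10}; common: ∅.
  x = 9: f ≡ 0 at y ∈ {5, 7}; g ≡ 0 at y ∈ {1}; common: ∅.
  x = 10: f ≡ 0 at y ∈ {0, 4}; g ≡ 0 at y ∈ ∅; common: ∅.
Collecting: common zeros = {(2, 3), (3, 7)}, so the count is 2.
Comparison with the Bézout bound: 2 ≤ 4 = deg(f)·deg(g), as expected for curves with no common component (the affine F_11-count falls short of the bound because intersections may lie at infinity, over extension fields, or carry multiplicity).


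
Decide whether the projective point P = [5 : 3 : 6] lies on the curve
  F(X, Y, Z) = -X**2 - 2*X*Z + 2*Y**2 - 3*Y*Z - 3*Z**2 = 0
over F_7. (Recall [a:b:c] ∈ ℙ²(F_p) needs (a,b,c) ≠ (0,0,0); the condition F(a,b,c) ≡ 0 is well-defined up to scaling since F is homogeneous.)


F(5,3,6) ≡ 2 (mod 7); P is NOT on the curve.

Evaluate F(5, 3, 6) term-by-term (mod 7).
  -X**2 ↦ -1·25·1·1 = -25
  -2*X*Z ↦ -2·5·1·6 = -60
  2*Y**2 ↦ 2·1·9·1 = 18
  -3*Y*Z ↦ -3·1·3·6 = -54
  -3*Z**2 ↦ -3·1·1·36 = -108
Sum: F(5, 3, 6) = (-25) + (-60) + (18) + (-54) + (-108) = -229.
Reducing mod 7: -229 ≡ 2 (mod 7).
Since F(a, b, c) ≡ 2 ≠ 0 (mod 7), P does NOT lie on the curve.


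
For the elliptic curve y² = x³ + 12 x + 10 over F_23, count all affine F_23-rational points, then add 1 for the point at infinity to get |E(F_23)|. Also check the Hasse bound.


Affine points = {(1, 0), (3, 2), (3, 21), (7, 0), (10, 7), (10, 16), (11, 1), (11, 22), (14, 1), (14, 22), (15, 0), (18, 3), (18, 20), (19, 6), (19, 17), (20, 4), (20, 19), (21, 1), (21, 22)}; affine count = 19; |E(F_23)| = 20.

Discriminant check: Δ ∝ 4a³ + 27b² = 4·12³ + 27·10² = 4·1728 + 27·100 ≡ 21 (mod 23). Nonzero ⇒ E is nonsingular.
For each x ∈ F_23, compute rhs = x³ + 12·x + 10 mod 23, then count y ∈ F_23 with y² ≡ rhs.
  x = 0: rhs = 10, matching y values: none (0 points).
  x = 1: rhs = 0, matching y values: 0 (1 points).
  x = 2: rhs = 19, matching y values: none (0 points).
  x = 3: rhs = 4, matching y values: 2, 21 (2 points).
  x = 4: rhs = 7, matching y values: none (0 points).
  x = 5: rhs = 11, matching y values: none (0 points).
  x = 6: rhs = 22, matching y values: none (0 points).
  x = 7: rhs = 0, matching y values: 0 (1 points).
  x = 8: rhs = 20, matching y values: none (0 points).
  x = 9: rhs = 19, matching y values: none (0 points).
  x = 10: rhs = 3, matching y values: 7, 16 (2 points).
  x = 11: rhs = 1, matching y values: 1, 22 (2 points).
  x = 12: rhs = 19, matching y values: none (0 points).
  x = 13: rhs = 17, matching y values: none (0 points).
  x = 14: rhs = 1, matching y values: 1, 22 (2 points).
  x = 15: rhs = 0, matching y values: 0 (1 points).
  x = 16: rhs = 20, matching y values: none (0 points).
  x = 17: rhs = 21, matching y values: none (0 points).
  x = 18: rhs = 9, matching y values: 3, 20 (2 points).
  x = 19: rhs = 13, matching y values: 6, 17 (2 points).
  x = 20: rhs = 16, matching y values: 4, 19 (2 points).
  x = 21: rhs = 1, matching y values: 1, 22 (2 points).
  x = 22: rhs = 20, matching y values: none (0 points).
Total affine count: 19.
Full point count |E(F_23)| = 19 + 1 = 20.
Hasse bound: |20 − (23+1)| = |-4| = 4 ≤ 2√23 ≈ 9.5917 ✓.


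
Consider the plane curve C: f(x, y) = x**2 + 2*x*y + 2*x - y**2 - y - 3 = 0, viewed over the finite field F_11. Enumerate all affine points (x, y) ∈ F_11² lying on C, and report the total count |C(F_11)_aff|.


Affine F_11-points: {(0, 5), (1, 0), (1, 1), (4, 3), (4, 4), (5, 10), (6, 1), (6, 10), (8, 0), (8, 4), (10, 3), (10, 5)}; count = 12.

For each of the 121 pairs (x, y) ∈ F_11², evaluate f(x, y) mod 11. Record the zeros.
  x = 0: [0↦8, 1↦6, 2↦2, 3↦7, 4↦10, 5↦0, 6↦10, 7↦7, 8↦2, 9↦6, 10↦8]  zeros at y ∈ {5}
  x = 1: [0↦0, 1↦0, 2↦9, 3↦5, 4↦10, 5↦2, 6↦3, 7↦2, 8↦10, 9↦5, 10↦9]  zeros at y ∈ {0, 1}
  x = 2: [0↦5, 1↦7, 2↦7, 3↦5, 4↦1, 5↦6, 6↦9, 7↦10, 8↦9, 9↦6, 10↦1]  zeros at y ∈ ∅
  x = 3: [0↦1, 1↦5, 2↦7, 3↦7, 4↦5, 5↦1, 6↦6, 7↦9, 8↦10, 9↦9, 10↦6]  zeros at y ∈ ∅
  x = 4: [0↦10, 1↦5, 2↦9, 3↦0, 4↦0, 5↦9, 6↦5, 7↦10, 8↦2, 9↦3, 10↦2]  zeros at y ∈ {3, 4}
  x = 5: [0↦10, 1↦7, 2↦2, 3↦6, 4↦8, 5↦8, 6↦6, 7↦2, 8↦7, 9↦10, 10↦0]  zeros at y ∈ {10}
  x = 6: [0↦1, 1↦0, 2↦8, 3↦3, 4↦7, 5↦9, 6↦9, 7↦7, 8↦3, 9↦8, 10↦0]  zeros at y ∈ {1, 10}
  x = 7: [0↦5, 1↦6, 2↦5, 3↦2, 4↦8, 5↦1, 6↦3, 7↦3, 8↦1, 9↦8, 10↦2]  zeros at y ∈ ∅
  x = 8: [0↦0, 1↦3, 2↦4, 3↦3, 4↦0, 5↦6, 6↦10, 7↦1, 8↦1, 9↦10, 10↦6]  zeros at y ∈ {0, 4}
  x = 9: [0↦8, 1↦2, 2↦5, 3↦6, 4↦5, 5↦2, 6↦8, 7↦1, 8↦3, 9↦3, 10↦1]  zeros at y ∈ ∅
  x = 10: [0↦7, 1↦3, 2↦8, 3↦0, 4↦1, 5↦0, 6↦8, 7↦3, 8↦7, 9↦9, 10↦9]  zeros at y ∈ {3, 5}
Collecting zeros: affine points = {(0, 5), (1, 0), (1, 1), (4, 3), (4, 4), (5, 10), (6, 1), (6, 10), (8, 0), (8, 4), (10, 3), (10, 5)}.
Total count |C(F_11)_aff| = 12.


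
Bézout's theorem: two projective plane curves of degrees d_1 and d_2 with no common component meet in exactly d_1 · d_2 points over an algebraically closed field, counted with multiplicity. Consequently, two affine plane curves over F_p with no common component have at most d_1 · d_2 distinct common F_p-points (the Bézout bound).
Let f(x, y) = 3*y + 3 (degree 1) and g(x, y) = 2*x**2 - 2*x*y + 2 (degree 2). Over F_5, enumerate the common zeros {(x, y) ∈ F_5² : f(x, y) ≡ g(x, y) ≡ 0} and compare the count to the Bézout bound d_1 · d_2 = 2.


Common zeros: ∅; count = 0; Bézout bound = 2.

deg(f) = 1, deg(g) = 2, so Bézout bound = 2.
Scan x ∈ F_5. For each x, list the y ∈ F_5 with f(x, y) ≡ 0 and those with g(x, y) ≡ 0 (mod 5); the common zeros in that column are the intersection.
  x = 0: f ≡ 0 at y ∈ {4}; g ≡ 0 at y ∈ ∅; common: ∅.
  x = 1: f ≡ 0 at y ∈ {4}; g ≡ 0 at y ∈ {2}; common: ∅.
  x = 2: f ≡ 0 at y ∈ {4}; g ≡ 0 at y ∈ {0}; common: ∅.
  x = 3: f ≡ 0 at y ∈ {4}; g ≡ 0 at y ∈ {0}; common: ∅.
  x = 4: f ≡ 0 at y ∈ {4}; g ≡ 0 at y ∈ {3}; common: ∅.
Collecting: common zeros = ∅, so the count is 0.
Comparison with the Bézout bound: 0 ≤ 2 = deg(f)·deg(g), as expected for curves with no common component (the affine F_5-count falls short of the bound because intersections may lie at infinity, over extension fields, or carry multiplicity).


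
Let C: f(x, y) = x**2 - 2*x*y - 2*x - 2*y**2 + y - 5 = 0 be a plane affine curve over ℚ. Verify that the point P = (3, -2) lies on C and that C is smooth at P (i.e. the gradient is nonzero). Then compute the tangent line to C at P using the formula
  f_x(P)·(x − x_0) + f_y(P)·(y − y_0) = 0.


Tangent line at P: 8*x + 3*y - 18 = 0.

Step 1: f(3, -2) = 0, so P lies on C.
Step 2: partial derivatives
  f_x(x, y) = 2*x - 2*y - 2, f_y(x, y) = -2*x - 4*y + 1.
  f_x(P) = 8, f_y(P) = 3 (gradient nonzero, so P is smooth).
Step 3: tangent line at P: 8·(x − 3) + 3·(y − -2) = 0.
Expanding: 8*x + 3*y - 18 = 0.


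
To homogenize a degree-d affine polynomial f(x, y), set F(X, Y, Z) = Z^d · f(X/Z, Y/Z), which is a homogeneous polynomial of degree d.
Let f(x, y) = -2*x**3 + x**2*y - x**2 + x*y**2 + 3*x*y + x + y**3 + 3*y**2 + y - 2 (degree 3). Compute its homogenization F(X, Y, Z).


F(X, Y, Z) = -2*X**3 + X**2*Y - X**2*Z + X*Y**2 + 3*X*Y*Z + X*Z**2 + Y**3 + 3*Y**2*Z + Y*Z**2 - 2*Z**3

deg(f) = 3.
Substitute x = X/Z, y = Y/Z into f, then multiply by Z^3.
  monomial -2·x^3·y^0 ↦ -2·X^3·Y^0·Z^0.
  monomial 1·x^2·y^1 ↦ 1·X^2·Y^1·Z^0.
  monomial -1·x^2·y^0 ↦ -1·X^2·Y^0·Z^1.
  monomial 1·x^1·y^2 ↦ 1·X^1·Y^2·Z^0.
  monomial 3·x^1·y^1 ↦ 3·X^1·Y^1·Z^1.
  monomial 1·x^1·y^0 ↦ 1·X^1·Y^0·Z^2.
  monomial 1·x^0·y^3 ↦ 1·X^0·Y^3·Z^0.
  monomial 3·x^0·y^2 ↦ 3·X^0·Y^2·Z^1.
  monomial 1·x^0·y^1 ↦ 1·X^0·Y^1·Z^2.
  monomial -2·x^0·y^0 ↦ -2·X^0·Y^0·Z^3.
Collecting: F(X, Y, Z) = -2*X**3 + X**2*Y - X**2*Z + X*Y**2 + 3*X*Y*Z + X*Z**2 + Y**3 + 3*Y**2*Z + Y*Z**2 - 2*Z**3.


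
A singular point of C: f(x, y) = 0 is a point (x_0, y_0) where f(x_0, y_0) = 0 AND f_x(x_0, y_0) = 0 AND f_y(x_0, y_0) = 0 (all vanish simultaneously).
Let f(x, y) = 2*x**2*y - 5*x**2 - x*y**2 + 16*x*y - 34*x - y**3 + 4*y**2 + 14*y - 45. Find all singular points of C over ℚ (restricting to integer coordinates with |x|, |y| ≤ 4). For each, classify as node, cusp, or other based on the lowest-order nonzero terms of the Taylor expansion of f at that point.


Singular points: {(-3, 2)}; classification: node.

Compute partial derivatives:
  f_x = 4*x*y - 10*x - y**2 + 16*y - 34.
  f_y = 2*x**2 - 2*x*y + 16*x - 3*y**2 + 8*y + 14.
Scan x_0 ∈ {−4, ..., 4}. For each x_0, f_y(x_0, y) is a polynomial in y; find its integer roots y ∈ {−4, ..., 4}, then test f_x and f at those candidates.
  x = -4: f_y(-4, y) = -3*y**2 + 16*y - 18; no integer root y with |y| ≤ 4.
  x = -3: f_y(-3, y) = -3*y**2 + 14*y - 16; vanishes at y ∈ {2}. (-3, 2): f_x = 0, f = 0 — SINGULAR.
  x = -2: f_y(-2, y) = -3*y**2 + 12*y - 10; no integer root y with |y| ≤ 4.
  x = -1: f_y(-1, y) = -3*y**2 + 10*y; vanishes at y ∈ {0}. (-1, 0): f_x = -24 ≠ 0.
  x = 0: f_y(0, y) = -3*y**2 + 8*y + 14; no integer root y with |y| ≤ 4.
  x = 1: f_y(1, y) = -3*y**2 + 6*y + 32; no integer root y with |y| ≤ 4.
  x = 2: f_y(2, y) = -3*y**2 + 4*y + 54; no integer root y with |y| ≤ 4.
  x = 3: f_y(3, y) = -3*y**2 + 2*y + 80; no integer root y with |y| ≤ 4.
  x = 4: f_y(4, y) = 110 - 3*y**2; no integer root y with |y| ≤ 4.
Only singular point on the grid: (-3, 2).
Classify: substitute x = -3 + u, y = 2 + v and expand: f = 2*u**2*v - u**2 - u*v**2 - v**3 + v**2.
No constant or linear terms (consistent with a singular point). Quadratic part: -u**2 + v**2. Cubic part: 2*u**2*v - u*v**2 - v**3.
The quadratic part v**2 - u**2 = (v − u)(v + u) splits into two distinct linear factors, so there are two distinct tangent lines y − 2 = ±(x − -3) — this is a node (ordinary double point).
Classification: node.


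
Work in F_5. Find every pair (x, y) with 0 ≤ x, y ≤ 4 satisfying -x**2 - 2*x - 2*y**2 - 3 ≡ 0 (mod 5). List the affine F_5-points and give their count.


Affine F_5-points: {(0, 1), (0, 4), (3, 1), (3, 4), (4, 2), (4, 3)}; count = 6.

For each of the 25 pairs (x, y) ∈ F_5², evaluate f(x, y) mod 5. Record the zeros.
  x = 0: [0↦2, 1↦0, 2↦4, 3↦4, 4↦0]  zeros at y ∈ {1, 4}
  x = 1: [0↦4, 1↦2, 2↦1, 3↦1, 4↦2]  zeros at y ∈ ∅
  x = 2: [0↦4, 1↦2, 2↦1, 3↦1, 4↦2]  zeros at y ∈ ∅
  x = 3: [0↦2, 1↦0, 2↦4, 3↦4, 4↦0]  zeros at y ∈ {1, 4}
  x = 4: [0↦3, 1↦1, 2↦0, 3↦0, 4↦1]  zeros at y ∈ {2, 3}
Collecting zeros: affine points = {(0, 1), (0, 4), (3, 1), (3, 4), (4, 2), (4, 3)}.
Total count |C(F_5)_aff| = 6.


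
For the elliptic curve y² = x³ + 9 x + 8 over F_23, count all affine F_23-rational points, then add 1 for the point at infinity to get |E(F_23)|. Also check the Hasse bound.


Affine points = {(0, 10), (0, 13), (1, 8), (1, 15), (3, 4), (3, 19), (4, 4), (4, 19), (6, 5), (6, 18), (7, 0), (9, 6), (9, 17), (11, 9), (11, 14), (12, 2), (12, 21), (14, 7), (14, 16), (16, 4), (16, 19), (19, 0), (20, 0)}; affine count = 23; |E(F_23)| = 24.

Discriminant check: Δ ∝ 4a³ + 27b² = 4·9³ + 27·8² = 4·729 + 27·64 ≡ 21 (mod 23). Nonzero ⇒ E is nonsingular.
For each x ∈ F_23, compute rhs = x³ + 9·x + 8 mod 23, then count y ∈ F_23 with y² ≡ rhs.
  x = 0: rhs = 8, matching y values: 10, 13 (2 points).
  x = 1: rhs = 18, matching y values: 8, 15 (2 points).
  x = 2: rhs = 11, matching y values: none (0 points).
  x = 3: rhs = 16, matching y values: 4, 19 (2 points).
  x = 4: rhs = 16, matching y values: 4, 19 (2 points).
  x = 5: rhs = 17, matching y values: none (0 points).
  x = 6: rhs = 2, matching y values: 5, 18 (2 points).
  x = 7: rhs = 0, matching y values: 0 (1 points).
  x = 8: rhs = 17, matching y values: none (0 points).
  x = 9: rhs = 13, matching y values: 6, 17 (2 points).
  x = 10: rhs = 17, matching y values: none (0 points).
  x = 11: rhs = 12, matching y values: 9, 14 (2 points).
  x = 12: rhs = 4, matching y values: 2, 21 (2 points).
  x = 13: rhs = 22, matching y values: none (0 points).
  x = 14: rhs = 3, matching y values: 7, 16 (2 points).
  x = 15: rhs = 22, matching y values: none (0 points).
  x = 16: rhs = 16, matching y values: 4, 19 (2 points).
  x = 17: rhs = 14, matching y values: none (0 points).
  x = 18: rhs = 22, matching y values: none (0 points).
  x = 19: rhs = 0, matching y values: 0 (1 points).
  x = 20: rhs = 0, matching y values: 0 (1 points).
  x = 21: rhs = 5, matching y values: none (0 points).
  x = 22: rhs = 21, matching y values: none (0 points).
Total affine count: 23.
Full point count |E(F_23)| = 23 + 1 = 24.
Hasse bound: |24 − (23+1)| = |0| = 0 ≤ 2√23 ≈ 9.5917 ✓.


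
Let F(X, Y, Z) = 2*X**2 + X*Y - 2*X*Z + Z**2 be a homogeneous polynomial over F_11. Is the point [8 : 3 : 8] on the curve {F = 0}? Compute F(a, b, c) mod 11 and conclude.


F(8,3,8) ≡ 0 (mod 11); P is on the curve.

Evaluate F(8, 3, 8) term-by-term (mod 11).
  2*X**2 ↦ 2·64·1·1 = 128
  X*Y ↦ 1·8·3·1 = 24
  -2*X*Z ↦ -2·8·1·8 = -128
  Z**2 ↦ 1·1·1·64 = 64
Sum: F(8, 3, 8) = (128) + (24) + (-128) + (64) = 88.
Reducing mod 11: 88 ≡ 0 (mod 11).
Since F(a, b, c) ≡ 0 (mod 11), P lies on the curve.


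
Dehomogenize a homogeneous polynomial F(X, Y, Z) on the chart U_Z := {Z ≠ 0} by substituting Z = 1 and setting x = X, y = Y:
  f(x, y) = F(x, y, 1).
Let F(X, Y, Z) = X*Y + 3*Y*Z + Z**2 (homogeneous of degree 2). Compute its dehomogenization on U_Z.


f(x, y) = x*y + 3*y + 1

On U_Z we set Z = 1. Each monomial c·X^i·Y^j·Z^k in F becomes c·x^i·y^j·1^k = c·x^i·y^j.
Substituting Z = 1: F(X, Y, 1) = x*y + 3*y + 1.
Note: deg(f) ≤ deg(F) = 2; strict inequality happens when F is divisible by Z (lost terms).


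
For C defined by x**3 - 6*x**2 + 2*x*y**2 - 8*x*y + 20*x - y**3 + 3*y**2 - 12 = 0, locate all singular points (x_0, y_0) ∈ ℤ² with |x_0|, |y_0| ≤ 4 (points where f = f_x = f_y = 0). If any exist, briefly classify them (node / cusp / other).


Singular points: {(2, 2)}; classification: cusp.

Compute partial derivatives:
  f_x = 3*x**2 - 12*x + 2*y**2 - 8*y + 20.
  f_y = 4*x*y - 8*x - 3*y**2 + 6*y.
Scan x_0 ∈ {−4, ..., 4}. For each x_0, f_y(x_0, y) is a polynomial in y; find its integer roots y ∈ {−4, ..., 4}, then test f_x and f at those candidates.
  x = -4: f_y(-4, y) = -3*y**2 - 10*y + 32; vanishes at y ∈ {2}. (-4, 2): f_x = 108 ≠ 0.
  x = -3: f_y(-3, y) = -3*y**2 - 6*y + 24; vanishes at y ∈ {-4, 2}. (-3, -4): f_x = 147 ≠ 0; (-3, 2): f_x = 75 ≠ 0.
  x = -2: f_y(-2, y) = -3*y**2 - 2*y + 16; vanishes at y ∈ {2}. (-2, 2): f_x = 48 ≠ 0.
  x = -1: f_y(-1, y) = -3*y**2 + 2*y + 8; vanishes at y ∈ {2}. (-1, 2): f_x = 27 ≠ 0.
  x = 0: f_y(0, y) = -3*y**2 + 6*y; vanishes at y ∈ {0, 2}. (0, 0): f_x = 20 ≠ 0; (0, 2): f_x = 12 ≠ 0.
  x = 1: f_y(1, y) = -3*y**2 + 10*y - 8; vanishes at y ∈ {2}. (1, 2): f_x = 3 ≠ 0.
  x = 2: f_y(2, y) = -3*y**2 + 14*y - 16; vanishes at y ∈ {2}. (2, 2): f_x = 0, f = 0 — SINGULAR.
  x = 3: f_y(3, y) = -3*y**2 + 18*y - 24; vanishes at y ∈ {2, 4}. (3, 2): f_x = 3 ≠ 0; (3, 4): f_x = 11 ≠ 0.
  x = 4: f_y(4, y) = -3*y**2 + 22*y - 32; vanishes at y ∈ {2}. (4, 2): f_x = 12 ≠ 0.
Only singular point on the grid: (2, 2).
Classify: substitute x = 2 + u, y = 2 + v and expand: f = u**3 + 2*u*v**2 - v**3 + v**2.
No constant or linear terms (consistent with a singular point). Quadratic part: v**2. Cubic part: u**3 + 2*u*v**2 - v**3.
The quadratic part v**2 is a perfect square, so there is a single (double) tangent line v = 0, i.e. y = 2. Restricting the cubic part to that line (v = 0) leaves u**3 ≠ 0, so f is not divisible by v and the branch is v² ≈ -u**3 to lowest order — this is a cusp.
Classification: cusp.


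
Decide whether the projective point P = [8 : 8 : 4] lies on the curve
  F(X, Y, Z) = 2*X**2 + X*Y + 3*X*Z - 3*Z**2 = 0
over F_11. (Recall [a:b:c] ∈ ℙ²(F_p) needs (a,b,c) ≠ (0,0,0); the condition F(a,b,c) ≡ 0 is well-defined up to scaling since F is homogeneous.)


F(8,8,4) ≡ 9 (mod 11); P is NOT on the curve.

Evaluate F(8, 8, 4) term-by-term (mod 11).
  2*X**2 ↦ 2·64·1·1 = 128
  X*Y ↦ 1·8·8·1 = 64
  3*X*Z ↦ 3·8·1·4 = 96
  -3*Z**2 ↦ -3·1·1·16 = -48
Sum: F(8, 8, 4) = (128) + (64) + (96) + (-48) = 240.
Reducing mod 11: 240 ≡ 9 (mod 11).
Since F(a, b, c) ≡ 9 ≠ 0 (mod 11), P does NOT lie on the curve.


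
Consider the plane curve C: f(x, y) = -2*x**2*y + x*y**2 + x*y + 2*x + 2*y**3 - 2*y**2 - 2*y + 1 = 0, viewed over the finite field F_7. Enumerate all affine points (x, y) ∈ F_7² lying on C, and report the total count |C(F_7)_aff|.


Affine F_7-points: {(2, 3), (3, 0), (3, 1), (3, 2), (4, 4), (5, 3), (6, 1), (6, 2)}; count = 8.

For each of the 49 pairs (x, y) ∈ F_7², evaluate f(x, y) mod 7. Record the zeros.
  x = 0: [0↦1, 1↦6, 2↦5, 3↦3, 4↦5, 5↦2, 6↦6]  zeros at y ∈ ∅
  x = 1: [0↦3, 1↦1, 2↦2, 3↦4, 4↦5, 5↦3, 6↦3]  zeros at y ∈ ∅
  x = 2: [0↦5, 1↦6, 2↦5, 3↦0, 4↦3, 5↦5, 6↦4]  zeros at y ∈ {3}
  x = 3: [0↦0, 1↦0, 2↦0, 3↦5, 4↦6, 5↦1, 6↦2]  zeros at y ∈ {0, 1, 2}
  x = 4: [0↦2, 1↦4, 2↦1, 3↦5, 4↦0, 5↦5, 6↦4]  zeros at y ∈ {4}
  x = 5: [0↦4, 1↦4, 2↦1, 3↦0, 4↦6, 5↦3, 6↦3]  zeros at y ∈ {3}
  x = 6: [0↦6, 1↦0, 2↦0, 3↦4, 4↦3, 5↦2, 6↦6]  zeros at y ∈ {1, 2}
Collecting zeros: affine points = {(2, 3), (3, 0), (3, 1), (3, 2), (4, 4), (5, 3), (6, 1), (6, 2)}.
Total count |C(F_7)_aff| = 8.


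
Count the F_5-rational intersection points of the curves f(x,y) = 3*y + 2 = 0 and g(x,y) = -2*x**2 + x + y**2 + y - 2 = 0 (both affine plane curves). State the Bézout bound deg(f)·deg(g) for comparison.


Common zeros: {(0, 1), (3, 1)}; count = 2; Bézout bound = 2.

deg(f) = 1, deg(g) = 2, so Bézout bound = 2.
Scan x ∈ F_5. For each x, list the y ∈ F_5 with f(x, y) ≡ 0 and those with g(x, y) ≡ 0 (mod 5); the common zeros in that column are the intersection.
  x = 0: f ≡ 0 at y ∈ {1}; g ≡ 0 at y ∈ {1, 3}; common: {1}.
  x = 1: f ≡ 0 at y ∈ {1}; g ≡ 0 at y ∈ ∅; common: ∅.
  x = 2: f ≡ 0 at y ∈ {1}; g ≡ 0 at y ∈ ∅; common: ∅.
  x = 3: f ≡ 0 at y ∈ {1}; g ≡ 0 at y ∈ {1, 3}; common: {1}.
  x = 4: f ≡ 0 at y ∈ {1}; g ≡ 0 at y ∈ {0, 4}; common: ∅.
Collecting: common zeros = {(0, 1), (3, 1)}, so the count is 2.
Comparison with the Bézout bound: 2 ≤ 2 = deg(f)·deg(g), as expected for curves with no common component (the bound is attained).


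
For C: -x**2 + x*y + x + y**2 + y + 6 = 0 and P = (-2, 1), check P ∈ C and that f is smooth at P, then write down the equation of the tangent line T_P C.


Tangent line at P: 6*x + y + 11 = 0.

Step 1: f(-2, 1) = 0, so P lies on C.
Step 2: partial derivatives
  f_x(x, y) = -2*x + y + 1, f_y(x, y) = x + 2*y + 1.
  f_x(P) = 6, f_y(P) = 1 (gradient nonzero, so P is smooth).
Step 3: tangent line at P: 6·(x − -2) + 1·(y − 1) = 0.
Expanding: 6*x + y + 11 = 0.


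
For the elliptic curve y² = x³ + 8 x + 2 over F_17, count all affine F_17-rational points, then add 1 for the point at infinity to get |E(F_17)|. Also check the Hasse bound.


Affine points = {(0, 6), (0, 11), (2, 3), (2, 14), (3, 6), (3, 11), (4, 8), (4, 9), (8, 0), (9, 2), (9, 15), (13, 5), (13, 12), (14, 6), (14, 11)}; affine count = 15; |E(F_17)| = 16.

Discriminant check: Δ ∝ 4a³ + 27b² = 4·8³ + 27·2² = 4·512 + 27·4 ≡ 14 (mod 17). Nonzero ⇒ E is nonsingular.
For each x ∈ F_17, compute rhs = x³ + 8·x + 2 mod 17, then count y ∈ F_17 with y² ≡ rhs.
  x = 0: rhs = 2, matching y values: 6, 11 (2 points).
  x = 1: rhs = 11, matching y values: none (0 points).
  x = 2: rhs = 9, matching y values: 3, 14 (2 points).
  x = 3: rhs = 2, matching y values: 6, 11 (2 points).
  x = 4: rhs = 13, matching y values: 8, 9 (2 points).
  x = 5: rhs = 14, matching y values: none (0 points).
  x = 6: rhs = 11, matching y values: none (0 points).
  x = 7: rhs = 10, matching y values: none (0 points).
  x = 8: rhs = 0, matching y values: 0 (1 points).
  x = 9: rhs = 4, matching y values: 2, 15 (2 points).
  x = 10: rhs = 11, matching y values: none (0 points).
  x = 11: rhs = 10, matching y values: none (0 points).
  x = 12: rhs = 7, matching y values: none (0 points).
  x = 13: rhs = 8, matching y values: 5, 12 (2 points).
  x = 14: rhs = 2, matching y values: 6, 11 (2 points).
  x = 15: rhs = 12, matching y values: none (0 points).
  x = 16: rhs = 10, matching y values: none (0 points).
Total affine count: 15.
Full point count |E(F_17)| = 15 + 1 = 16.
Hasse bound: |16 − (17+1)| = |-2| = 2 ≤ 2√17 ≈ 8.2462 ✓.


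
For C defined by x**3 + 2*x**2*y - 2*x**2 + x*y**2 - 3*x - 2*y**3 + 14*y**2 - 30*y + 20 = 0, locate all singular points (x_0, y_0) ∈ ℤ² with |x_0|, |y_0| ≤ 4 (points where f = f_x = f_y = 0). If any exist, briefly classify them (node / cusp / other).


Singular points: {(-1, 2)}; classification: node.

Compute partial derivatives:
  f_x = 3*x**2 + 4*x*y - 4*x + y**2 - 3.
  f_y = 2*x**2 + 2*x*y - 6*y**2 + 28*y - 30.
Scan x_0 ∈ {−4, ..., 4}. For each x_0, f_y(x_0, y) is a polynomial in y; find its integer roots y ∈ {−4, ..., 4}, then test f_x and f at those candidates.
  x = -4: f_y(-4, y) = -6*y**2 + 20*y + 2; no integer root y with |y| ≤ 4.
  x = -3: f_y(-3, y) = -6*y**2 + 22*y - 12; vanishes at y ∈ {3}. (-3, 3): f_x = 9 ≠ 0.
  x = -2: f_y(-2, y) = -6*y**2 + 24*y - 22; no integer root y with |y| ≤ 4.
  x = -1: f_y(-1, y) = -6*y**2 + 26*y - 28; vanishes at y ∈ {2}. (-1, 2): f_x = 0, f = 0 — SINGULAR.
  x = 0: f_y(0, y) = -6*y**2 + 28*y - 30; vanishes at y ∈ {3}. (0, 3): f_x = 6 ≠ 0.
  x = 1: f_y(1, y) = -6*y**2 + 30*y - 28; no integer root y with |y| ≤ 4.
  x = 2: f_y(2, y) = -6*y**2 + 32*y - 22; no integer root y with |y| ≤ 4.
  x = 3: f_y(3, y) = -6*y**2 + 34*y - 12; no integer root y with |y| ≤ 4.
  x = 4: f_y(4, y) = -6*y**2 + 36*y + 2; no integer root y with |y| ≤ 4.
Only singular point on the grid: (-1, 2).
Classify: substitute x = -1 + u, y = 2 + v and expand: f = u**3 + 2*u**2*v - u**2 + u*v**2 - 2*v**3 + v**2.
No constant or linear terms (consistent with a singular point). Quadratic part: -u**2 + v**2. Cubic part: u**3 + 2*u**2*v + u*v**2 - 2*v**3.
The quadratic part v**2 - u**2 = (v − u)(v + u) splits into two distinct linear factors, so there are two distinct tangent lines y − 2 = ±(x − -1) — this is a node (ordinary double point).
Classification: node.


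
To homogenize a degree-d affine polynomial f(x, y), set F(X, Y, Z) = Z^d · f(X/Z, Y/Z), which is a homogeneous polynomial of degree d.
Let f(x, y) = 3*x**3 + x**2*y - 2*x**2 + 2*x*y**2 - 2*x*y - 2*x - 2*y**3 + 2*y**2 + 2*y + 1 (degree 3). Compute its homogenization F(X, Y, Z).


F(X, Y, Z) = 3*X**3 + X**2*Y - 2*X**2*Z + 2*X*Y**2 - 2*X*Y*Z - 2*X*Z**2 - 2*Y**3 + 2*Y**2*Z + 2*Y*Z**2 + Z**3

deg(f) = 3.
Substitute x = X/Z, y = Y/Z into f, then multiply by Z^3.
  monomial 3·x^3·y^0 ↦ 3·X^3·Y^0·Z^0.
  monomial 1·x^2·y^1 ↦ 1·X^2·Y^1·Z^0.
  monomial -2·x^2·y^0 ↦ -2·X^2·Y^0·Z^1.
  monomial 2·x^1·y^2 ↦ 2·X^1·Y^2·Z^0.
  monomial -2·x^1·y^1 ↦ -2·X^1·Y^1·Z^1.
  monomial -2·x^1·y^0 ↦ -2·X^1·Y^0·Z^2.
  monomial -2·x^0·y^3 ↦ -2·X^0·Y^3·Z^0.
  monomial 2·x^0·y^2 ↦ 2·X^0·Y^2·Z^1.
  monomial 2·x^0·y^1 ↦ 2·X^0·Y^1·Z^2.
  monomial 1·x^0·y^0 ↦ 1·X^0·Y^0·Z^3.
Collecting: F(X, Y, Z) = 3*X**3 + X**2*Y - 2*X**2*Z + 2*X*Y**2 - 2*X*Y*Z - 2*X*Z**2 - 2*Y**3 + 2*Y**2*Z + 2*Y*Z**2 + Z**3.


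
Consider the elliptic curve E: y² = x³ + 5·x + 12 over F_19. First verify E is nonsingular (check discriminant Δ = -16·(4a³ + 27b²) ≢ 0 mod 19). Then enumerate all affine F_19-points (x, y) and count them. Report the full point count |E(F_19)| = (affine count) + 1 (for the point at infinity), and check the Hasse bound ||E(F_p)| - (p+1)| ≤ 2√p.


Affine points = {(2, 7), (2, 12), (3, 4), (3, 15), (4, 1), (4, 18), (6, 7), (6, 12), (9, 8), (9, 11), (10, 6), (10, 13), (11, 7), (11, 12), (15, 2), (15, 17), (18, 5), (18, 14)}; affine count = 18; |E(F_19)| = 19.

Discriminant check: Δ ∝ 4a³ + 27b² = 4·5³ + 27·12² = 4·125 + 27·144 ≡ 18 (mod 19). Nonzero ⇒ E is nonsingular.
For each x ∈ F_19, compute rhs = x³ + 5·x + 12 mod 19, then count y ∈ F_19 with y² ≡ rhs.
  x = 0: rhs = 12, matching y values: none (0 points).
  x = 1: rhs = 18, matching y values: none (0 points).
  x = 2: rhs = 11, matching y values: 7, 12 (2 points).
  x = 3: rhs = 16, matching y values: 4, 15 (2 points).
  x = 4: rhs = 1, matching y values: 1, 18 (2 points).
  x = 5: rhs = 10, matching y values: none (0 points).
  x = 6: rhs = 11, matching y values: 7, 12 (2 points).
  x = 7: rhs = 10, matching y values: none (0 points).
  x = 8: rhs = 13, matching y values: none (0 points).
  x = 9: rhs = 7, matching y values: 8, 11 (2 points).
  x = 10: rhs = 17, matching y values: 6, 13 (2 points).
  x = 11: rhs = 11, matching y values: 7, 12 (2 points).
  x = 12: rhs = 14, matching y values: none (0 points).
  x = 13: rhs = 13, matching y values: none (0 points).
  x = 14: rhs = 14, matching y values: none (0 points).
  x = 15: rhs = 4, matching y values: 2, 17 (2 points).
  x = 16: rhs = 8, matching y values: none (0 points).
  x = 17: rhs = 13, matching y values: none (0 points).
  x = 18: rhs = 6, matching y values: 5, 14 (2 points).
Total affine count: 18.
Full point count |E(F_19)| = 18 + 1 = 19.
Hasse bound: |19 − (19+1)| = |-1| = 1 ≤ 2√19 ≈ 8.7178 ✓.


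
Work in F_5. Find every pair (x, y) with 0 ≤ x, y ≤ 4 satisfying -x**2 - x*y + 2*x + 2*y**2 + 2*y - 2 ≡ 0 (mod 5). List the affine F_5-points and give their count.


Affine F_5-points: {(0, 2), (1, 3), (1, 4), (2, 1), (2, 4), (3, 0), (3, 3), (4, 0), (4, 1)}; count = 9.

For each of the 25 pairs (x, y) ∈ F_5², evaluate f(x, y) mod 5. Record the zeros.
  x = 0: [0↦3, 1↦2, 2↦0, 3↦2, 4↦3]  zeros at y ∈ {2}
  x = 1: [0↦4, 1↦2, 2↦4, 3↦0, 4↦0]  zeros at y ∈ {3, 4}
  x = 2: [0↦3, 1↦0, 2↦1, 3↦1, 4↦0]  zeros at y ∈ {1, 4}
  x = 3: [0↦0, 1↦1, 2↦1, 3↦0, 4↦3]  zeros at y ∈ {0, 3}
  x = 4: [0↦0, 1↦0, 2↦4, 3↦2, 4↦4]  zeros at y ∈ {0, 1}
Collecting zeros: affine points = {(0, 2), (1, 3), (1, 4), (2, 1), (2, 4), (3, 0), (3, 3), (4, 0), (4, 1)}.
Total count |C(F_5)_aff| = 9.


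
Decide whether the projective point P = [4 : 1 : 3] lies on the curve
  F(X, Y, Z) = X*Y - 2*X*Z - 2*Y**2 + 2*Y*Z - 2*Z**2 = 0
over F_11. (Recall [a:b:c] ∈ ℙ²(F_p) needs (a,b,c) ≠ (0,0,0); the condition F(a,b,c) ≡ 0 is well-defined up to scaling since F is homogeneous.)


F(4,1,3) ≡ 10 (mod 11); P is NOT on the curve.

Evaluate F(4, 1, 3) term-by-term (mod 11).
  X*Y ↦ 1·4·1·1 = 4
  -2*X*Z ↦ -2·4·1·3 = -24
  -2*Y**2 ↦ -2·1·1·1 = -2
  2*Y*Z ↦ 2·1·1·3 = 6
  -2*Z**2 ↦ -2·1·1·9 = -18
Sum: F(4, 1, 3) = (4) + (-24) + (-2) + (6) + (-18) = -34.
Reducing mod 11: -34 ≡ 10 (mod 11).
Since F(a, b, c) ≡ 10 ≠ 0 (mod 11), P does NOT lie on the curve.


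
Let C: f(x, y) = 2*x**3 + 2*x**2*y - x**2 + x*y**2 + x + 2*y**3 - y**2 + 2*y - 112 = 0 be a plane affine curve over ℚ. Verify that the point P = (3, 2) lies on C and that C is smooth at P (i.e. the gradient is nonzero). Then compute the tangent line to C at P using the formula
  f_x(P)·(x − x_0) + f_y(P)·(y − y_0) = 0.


Tangent line at P: 77*x + 52*y - 335 = 0.

Step 1: f(3, 2) = 0, so P lies on C.
Step 2: partial derivatives
  f_x(x, y) = 6*x**2 + 4*x*y - 2*x + y**2 + 1, f_y(x, y) = 2*x**2 + 2*x*y + 6*y**2 - 2*y + 2.
  f_x(P) = 77, f_y(P) = 52 (gradient nonzero, so P is smooth).
Step 3: tangent line at P: 77·(x − 3) + 52·(y − 2) = 0.
Expanding: 77*x + 52*y - 335 = 0.


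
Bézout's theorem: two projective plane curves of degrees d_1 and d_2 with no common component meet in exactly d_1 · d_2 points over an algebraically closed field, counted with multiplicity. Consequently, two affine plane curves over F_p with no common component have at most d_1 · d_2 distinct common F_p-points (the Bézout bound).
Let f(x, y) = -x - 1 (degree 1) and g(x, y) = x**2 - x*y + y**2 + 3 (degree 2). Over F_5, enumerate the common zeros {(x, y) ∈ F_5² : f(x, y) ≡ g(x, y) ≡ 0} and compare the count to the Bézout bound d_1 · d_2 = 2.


Common zeros: {(4, 2)}; count = 1; Bézout bound = 2.

deg(f) = 1, deg(g) = 2, so Bézout bound = 2.
Scan x ∈ F_5. For each x, list the y ∈ F_5 with f(x, y) ≡ 0 and those with g(x, y) ≡ 0 (mod 5); the common zeros in that column are the intersection.
  x = 0: f ≡ 0 at y ∈ ∅; g ≡ 0 at y ∈ ∅; common: ∅.
  x = 1: f ≡ 0 at y ∈ ∅; g ≡ 0 at y ∈ {3}; common: ∅.
  x = 2: f ≡ 0 at y ∈ ∅; g ≡ 0 at y ∈ {3, 4}; common: ∅.
  x = 3: f ≡ 0 at y ∈ ∅; g ≡ 0 at y ∈ {1, 2}; common: ∅.
  x = 4: f ≡ 0 at y ∈ {0, 1, 2, 3, 4}; g ≡ 0 at y ∈ {2}; common: {2}.
Collecting: common zeros = {(4, 2)}, so the count is 1.
Comparison with the Bézout bound: 1 ≤ 2 = deg(f)·deg(g), as expected for curves with no common component (the affine F_5-count falls short of the bound because intersections may lie at infinity, over extension fields, or carry multiplicity).


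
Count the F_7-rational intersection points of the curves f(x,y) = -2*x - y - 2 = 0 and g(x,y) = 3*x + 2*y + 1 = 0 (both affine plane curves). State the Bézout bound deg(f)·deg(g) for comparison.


Common zeros: {(4, 4)}; count = 1; Bézout bound = 1.

deg(f) = 1, deg(g) = 1, so Bézout bound = 1.
Scan x ∈ F_7. For each x, list the y ∈ F_7 with f(x, y) ≡ 0 and those with g(x, y) ≡ 0 (mod 7); the common zeros in that column are the intersection.
  x = 0: f ≡ 0 at y ∈ {5}; g ≡ 0 at y ∈ {3}; common: ∅.
  x = 1: f ≡ 0 at y ∈ {3}; g ≡ 0 at y ∈ {5}; common: ∅.
  x = 2: f ≡ 0 at y ∈ {1}; g ≡ 0 at y ∈ {0}; common: ∅.
  x = 3: f ≡ 0 at y ∈ {6}; g ≡ 0 at y ∈ {2}; common: ∅.
  x = 4: f ≡ 0 at y ∈ {4}; g ≡ 0 at y ∈ {4}; common: {4}.
  x = 5: f ≡ 0 at y ∈ {2}; g ≡ 0 at y ∈ {6}; common: ∅.
  x = 6: f ≡ 0 at y ∈ {0}; g ≡ 0 at y ∈ {1}; common: ∅.
Collecting: common zeros = {(4, 4)}, so the count is 1.
Comparison with the Bézout bound: 1 ≤ 1 = deg(f)·deg(g), as expected for curves with no common component (the bound is attained).


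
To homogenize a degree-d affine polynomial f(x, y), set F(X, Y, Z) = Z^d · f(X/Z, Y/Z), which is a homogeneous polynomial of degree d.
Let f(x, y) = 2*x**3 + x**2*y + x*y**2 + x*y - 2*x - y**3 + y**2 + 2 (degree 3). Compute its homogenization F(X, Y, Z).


F(X, Y, Z) = 2*X**3 + X**2*Y + X*Y**2 + X*Y*Z - 2*X*Z**2 - Y**3 + Y**2*Z + 2*Z**3

deg(f) = 3.
Substitute x = X/Z, y = Y/Z into f, then multiply by Z^3.
  monomial 2·x^3·y^0 ↦ 2·X^3·Y^0·Z^0.
  monomial 1·x^2·y^1 ↦ 1·X^2·Y^1·Z^0.
  monomial 1·x^1·y^2 ↦ 1·X^1·Y^2·Z^0.
  monomial 1·x^1·y^1 ↦ 1·X^1·Y^1·Z^1.
  monomial -2·x^1·y^0 ↦ -2·X^1·Y^0·Z^2.
  monomial -1·x^0·y^3 ↦ -1·X^0·Y^3·Z^0.
  monomial 1·x^0·y^2 ↦ 1·X^0·Y^2·Z^1.
  monomial 2·x^0·y^0 ↦ 2·X^0·Y^0·Z^3.
Collecting: F(X, Y, Z) = 2*X**3 + X**2*Y + X*Y**2 + X*Y*Z - 2*X*Z**2 - Y**3 + Y**2*Z + 2*Z**3.


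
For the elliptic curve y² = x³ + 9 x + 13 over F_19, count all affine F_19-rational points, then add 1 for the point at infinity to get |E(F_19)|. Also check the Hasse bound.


Affine points = {(1, 2), (1, 17), (2, 1), (2, 18), (6, 6), (6, 13), (7, 1), (7, 18), (9, 5), (9, 14), (10, 1), (10, 18), (12, 5), (12, 14), (13, 3), (13, 16), (16, 4), (16, 15), (17, 5), (17, 14)}; affine count = 20; |E(F_19)| = 21.

Discriminant check: Δ ∝ 4a³ + 27b² = 4·9³ + 27·13² = 4·729 + 27·169 ≡ 12 (mod 19). Nonzero ⇒ E is nonsingular.
For each x ∈ F_19, compute rhs = x³ + 9·x + 13 mod 19, then count y ∈ F_19 with y² ≡ rhs.
  x = 0: rhs = 13, matching y values: none (0 points).
  x = 1: rhs = 4, matching y values: 2, 17 (2 points).
  x = 2: rhs = 1, matching y values: 1, 18 (2 points).
  x = 3: rhs = 10, matching y values: none (0 points).
  x = 4: rhs = 18, matching y values: none (0 points).
  x = 5: rhs = 12, matching y values: none (0 points).
  x = 6: rhs = 17, matching y values: 6, 13 (2 points).
  x = 7: rhs = 1, matching y values: 1, 18 (2 points).
  x = 8: rhs = 8, matching y values: none (0 points).
  x = 9: rhs = 6, matching y values: 5, 14 (2 points).
  x = 10: rhs = 1, matching y values: 1, 18 (2 points).
  x = 11: rhs = 18, matching y values: none (0 points).
  x = 12: rhs = 6, matching y values: 5, 14 (2 points).
  x = 13: rhs = 9, matching y values: 3, 16 (2 points).
  x = 14: rhs = 14, matching y values: none (0 points).
  x = 15: rhs = 8, matching y values: none (0 points).
  x = 16: rhs = 16, matching y values: 4, 15 (2 points).
  x = 17: rhs = 6, matching y values: 5, 14 (2 points).
  x = 18: rhs = 3, matching y values: none (0 points).
Total affine count: 20.
Full point count |E(F_19)| = 20 + 1 = 21.
Hasse bound: |21 − (19+1)| = |1| = 1 ≤ 2√19 ≈ 8.7178 ✓.


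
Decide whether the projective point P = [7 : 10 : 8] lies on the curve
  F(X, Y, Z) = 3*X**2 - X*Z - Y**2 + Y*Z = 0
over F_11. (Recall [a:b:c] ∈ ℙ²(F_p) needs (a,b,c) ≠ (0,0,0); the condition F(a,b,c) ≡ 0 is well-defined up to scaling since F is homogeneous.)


F(7,10,8) ≡ 5 (mod 11); P is NOT on the curve.

Evaluate F(7, 10, 8) term-by-term (mod 11).
  3*X**2 ↦ 3·49·1·1 = 147
  -X*Z ↦ -1·7·1·8 = -56
  -Y**2 ↦ -1·1·100·1 = -100
  Y*Z ↦ 1·1·10·8 = 80
Sum: F(7, 10, 8) = (147) + (-56) + (-100) + (80) = 71.
Reducing mod 11: 71 ≡ 5 (mod 11).
Since F(a, b, c) ≡ 5 ≠ 0 (mod 11), P does NOT lie on the curve.


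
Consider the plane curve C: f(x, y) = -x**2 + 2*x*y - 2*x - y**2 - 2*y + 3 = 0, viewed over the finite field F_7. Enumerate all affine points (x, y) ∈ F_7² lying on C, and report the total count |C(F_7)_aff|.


Affine F_7-points: {(0, 1), (0, 4), (1, 0), (4, 0), (4, 6), (6, 4), (6, 6)}; count = 7.

For each of the 49 pairs (x, y) ∈ F_7², evaluate f(x, y) mod 7. Record the zeros.
  x = 0: [0↦3, 1↦0, 2↦2, 3↦2, 4↦0, 5↦3, 6↦4]  zeros at y ∈ {1, 4}
  x = 1: [0↦0, 1↦6, 2↦3, 3↦5, 4↦5, 5↦3, 6↦6]  zeros at y ∈ {0}
  x = 2: [0↦2, 1↦3, 2↦2, 3↦6, 4↦1, 5↦1, 6↦6]  zeros at y ∈ ∅
  x = 3: [0↦2, 1↦5, 2↦6, 3↦5, 4↦2, 5↦4, 6↦4]  zeros at y ∈ ∅
  x = 4: [0↦0, 1↦5, 2↦1, 3↦2, 4↦1, 5↦5, 6↦0]  zeros at y ∈ {0, 6}
  x = 5: [0↦3, 1↦3, 2↦1, 3↦4, 4↦5, 5↦4, 6↦1]  zeros at y ∈ ∅
  x = 6: [0↦4, 1↦6, 2↦6, 3↦4, 4↦0, 5↦1, 6↦0]  zeros at y ∈ {4, 6}
Collecting zeros: affine points = {(0, 1), (0, 4), (1, 0), (4, 0), (4, 6), (6, 4), (6, 6)}.
Total count |C(F_7)_aff| = 7.


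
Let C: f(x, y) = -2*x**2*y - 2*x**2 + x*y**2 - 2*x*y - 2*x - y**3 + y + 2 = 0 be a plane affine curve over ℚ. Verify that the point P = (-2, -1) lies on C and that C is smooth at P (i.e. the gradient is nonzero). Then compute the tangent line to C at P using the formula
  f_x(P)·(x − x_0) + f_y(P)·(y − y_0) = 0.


Tangent line at P: x - 2*y = 0.

Step 1: f(-2, -1) = 0, so P lies on C.
Step 2: partial derivatives
  f_x(x, y) = -4*x*y - 4*x + y**2 - 2*y - 2, f_y(x, y) = -2*x**2 + 2*x*y - 2*x - 3*y**2 + 1.
  f_x(P) = 1, f_y(P) = -2 (gradient nonzero, so P is smooth).
Step 3: tangent line at P: 1·(x − -2) + -2·(y − -1) = 0.
Expanding: x - 2*y = 0.


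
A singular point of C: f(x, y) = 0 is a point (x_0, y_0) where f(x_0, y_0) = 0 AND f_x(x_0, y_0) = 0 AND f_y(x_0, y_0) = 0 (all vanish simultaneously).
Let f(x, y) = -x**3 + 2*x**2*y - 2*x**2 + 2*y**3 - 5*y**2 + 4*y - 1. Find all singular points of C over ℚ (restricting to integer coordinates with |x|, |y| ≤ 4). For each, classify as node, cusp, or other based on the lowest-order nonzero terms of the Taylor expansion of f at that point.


Singular points: {(0, 1)}; classification: cusp.

Compute partial derivatives:
  f_x = -3*x**2 + 4*x*y - 4*x.
  f_y = 2*x**2 + 6*y**2 - 10*y + 4.
Scan x_0 ∈ {−4, ..., 4}. For each x_0, f_y(x_0, y) is a polynomial in y; find its integer roots y ∈ {−4, ..., 4}, then test f_x and f at those candidates.
  x = -4: f_y(-4, y) = 6*y**2 - 10*y + 36; no integer root y with |y| ≤ 4.
  x = -3: f_y(-3, y) = 6*y**2 - 10*y + 22; no integer root y with |y| ≤ 4.
  x = -2: f_y(-2, y) = 6*y**2 - 10*y + 12; no integer root y with |y| ≤ 4.
  x = -1: f_y(-1, y) = 6*y**2 - 10*y + 6; no integer root y with |y| ≤ 4.
  x = 0: f_y(0, y) = 6*y**2 - 10*y + 4; vanishes at y ∈ {1}. (0, 1): f_x = 0, f = 0 — SINGULAR.
  x = 1: f_y(1, y) = 6*y**2 - 10*y + 6; no integer root y with |y| ≤ 4.
  x = 2: f_y(2, y) = 6*y**2 - 10*y + 12; no integer root y with |y| ≤ 4.
  x = 3: f_y(3, y) = 6*y**2 - 10*y + 22; no integer root y with |y| ≤ 4.
  x = 4: f_y(4, y) = 6*y**2 - 10*y + 36; no integer root y with |y| ≤ 4.
Only singular point on the grid: (0, 1).
Classify: substitute x = 0 + u, y = 1 + v and expand: f = -u**3 + 2*u**2*v + 2*v**3 + v**2.
No constant or linear terms (consistent with a singular point). Quadratic part: v**2. Cubic part: -u**3 + 2*u**2*v + 2*v**3.
The quadratic part v**2 is a perfect square, so there is a single (double) tangent line v = 0, i.e. y = 1. Restricting the cubic part to that line (v = 0) leaves -u**3 ≠ 0, so f is not divisible by v and the branch is v² ≈ u**3 to lowest order — this is a cusp.
Classification: cusp.
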